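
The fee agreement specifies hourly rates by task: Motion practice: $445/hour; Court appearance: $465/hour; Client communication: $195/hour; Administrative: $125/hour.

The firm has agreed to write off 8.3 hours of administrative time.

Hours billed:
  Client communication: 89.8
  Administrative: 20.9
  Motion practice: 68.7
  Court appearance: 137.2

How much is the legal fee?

$113,455.50

Motion practice: 68.7 × $445 = $30,571.50
Court appearance: 137.2 × $465 = $63,798.00
Client communication: 89.8 × $195 = $17,511.00
Administrative: 20.9 × $125 = $2,612.50
Subtotal: $114,493.00
Write-off: 8.3 × $125 = $1,037.50
Total: $114,493.00 − $1,037.50 = $113,455.50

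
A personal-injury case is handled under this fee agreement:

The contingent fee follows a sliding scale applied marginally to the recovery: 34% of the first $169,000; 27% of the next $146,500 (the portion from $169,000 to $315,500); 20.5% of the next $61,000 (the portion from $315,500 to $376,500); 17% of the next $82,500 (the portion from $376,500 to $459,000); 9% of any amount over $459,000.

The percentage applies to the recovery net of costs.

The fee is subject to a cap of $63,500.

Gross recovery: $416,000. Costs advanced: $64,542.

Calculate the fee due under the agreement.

Fee base (net of costs): $416,000 − $64,542 = $351,458
First $169,000 at 34% = $57,460.00
Next $146,500 at 27% = $39,555.00
Remaining $35,958 at 20.5% = $7,371.39
Fee: $57,460.00 + $39,555.00 + $7,371.39 = $104,386.39
$104,386.39 exceeds the $63,500 cap, so the fee is capped at $63,500.00.

$63,500.00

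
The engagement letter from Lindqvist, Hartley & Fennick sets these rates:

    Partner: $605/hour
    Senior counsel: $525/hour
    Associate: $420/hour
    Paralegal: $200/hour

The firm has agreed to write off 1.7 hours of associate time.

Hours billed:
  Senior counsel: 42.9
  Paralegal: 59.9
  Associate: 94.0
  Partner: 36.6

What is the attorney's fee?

$95,411.50

Partner: 36.6 × $605 = $22,143.00
Senior counsel: 42.9 × $525 = $22,522.50
Associate: 94.0 × $420 = $39,480.00
Paralegal: 59.9 × $200 = $11,980.00
Subtotal: $96,125.50
Write-off: 1.7 × $420 = $714.00
Total: $96,125.50 − $714.00 = $95,411.50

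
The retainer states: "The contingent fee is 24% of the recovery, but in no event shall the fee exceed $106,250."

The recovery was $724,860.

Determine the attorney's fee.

$106,250.00

24% of $724,860 = $173,966.40
That exceeds the $106,250 cap, so the fee is capped at $106,250.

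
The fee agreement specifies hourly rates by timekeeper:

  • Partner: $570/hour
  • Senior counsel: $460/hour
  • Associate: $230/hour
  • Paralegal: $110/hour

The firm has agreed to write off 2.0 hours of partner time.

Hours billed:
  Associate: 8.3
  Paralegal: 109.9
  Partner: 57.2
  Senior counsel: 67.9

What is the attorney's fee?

Partner: 57.2 × $570 = $32,604.00
Senior counsel: 67.9 × $460 = $31,234.00
Associate: 8.3 × $230 = $1,909.00
Paralegal: 109.9 × $110 = $12,089.00
Subtotal: $77,836.00
Write-off: 2.0 × $570 = $1,140.00
Total: $77,836.00 − $1,140.00 = $76,696.00

$76,696.00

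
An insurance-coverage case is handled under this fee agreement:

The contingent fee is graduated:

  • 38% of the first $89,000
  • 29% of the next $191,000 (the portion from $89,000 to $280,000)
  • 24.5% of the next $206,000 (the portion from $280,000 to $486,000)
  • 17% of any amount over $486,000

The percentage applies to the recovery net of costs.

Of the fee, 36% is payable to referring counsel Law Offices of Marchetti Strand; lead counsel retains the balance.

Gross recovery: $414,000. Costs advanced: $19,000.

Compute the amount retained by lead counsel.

Fee base (net of costs): $414,000 − $19,000 = $395,000
First $89,000 at 38% = $33,820.00
Next $191,000 at 29% = $55,390.00
Remaining $115,000 at 24.5% = $28,175.00
Fee: $33,820.00 + $55,390.00 + $28,175.00 = $117,385.00
Referral share: 36% of $117,385.00 = $42,258.60; lead counsel retains $117,385.00 − $42,258.60 = $75,126.40.

$75,126.40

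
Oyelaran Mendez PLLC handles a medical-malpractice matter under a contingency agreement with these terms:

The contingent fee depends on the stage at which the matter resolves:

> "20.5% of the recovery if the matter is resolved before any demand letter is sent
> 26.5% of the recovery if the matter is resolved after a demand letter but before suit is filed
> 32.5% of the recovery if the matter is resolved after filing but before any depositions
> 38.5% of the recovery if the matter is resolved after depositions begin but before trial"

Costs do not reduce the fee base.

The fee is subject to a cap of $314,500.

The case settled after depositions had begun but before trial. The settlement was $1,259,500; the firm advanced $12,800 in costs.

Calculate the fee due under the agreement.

Fee base is the gross recovery, $1,259,500; costs are reimbursed separately.
The matter settled after depositions had begun but before trial, so the 38.5% rate applies.
$1,259,500 × 38.5% = $484,907.50
$484,907.50 exceeds the $314,500 cap, so the fee is capped at $314,500.00.

$314,500.00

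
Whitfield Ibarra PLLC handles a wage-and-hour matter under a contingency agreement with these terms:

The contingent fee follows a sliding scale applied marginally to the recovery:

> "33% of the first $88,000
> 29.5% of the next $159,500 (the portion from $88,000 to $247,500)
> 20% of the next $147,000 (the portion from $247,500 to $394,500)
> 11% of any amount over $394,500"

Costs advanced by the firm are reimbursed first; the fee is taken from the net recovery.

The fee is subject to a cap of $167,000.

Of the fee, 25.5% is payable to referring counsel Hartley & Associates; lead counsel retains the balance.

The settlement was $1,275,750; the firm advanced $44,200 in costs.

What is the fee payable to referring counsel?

$42,585.00

Fee base (net of costs): $1,275,750 − $44,200 = $1,231,550
First $88,000 at 33% = $29,040.00
Next $159,500 at 29.5% = $47,052.50
Next $147,000 at 20% = $29,400.00
Remaining $837,050 at 11% = $92,075.50
Fee: $29,040.00 + $47,052.50 + $29,400.00 + $92,075.50 = $197,568.00
$197,568.00 exceeds the $167,000 cap, so the fee is capped at $167,000.00.
Referral share: 25.5% of $167,000.00 = $42,585.00; lead counsel retains $167,000.00 − $42,585.00 = $124,415.00.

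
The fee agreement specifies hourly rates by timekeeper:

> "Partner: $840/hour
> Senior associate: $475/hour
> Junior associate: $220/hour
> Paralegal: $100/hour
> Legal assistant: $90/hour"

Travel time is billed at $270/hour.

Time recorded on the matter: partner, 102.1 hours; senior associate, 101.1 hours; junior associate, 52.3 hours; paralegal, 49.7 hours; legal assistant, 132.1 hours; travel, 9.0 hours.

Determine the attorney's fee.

Partner: 102.1 × $840 = $85,764.00
Senior associate: 101.1 × $475 = $48,022.50
Junior associate: 52.3 × $220 = $11,506.00
Paralegal: 49.7 × $100 = $4,970.00
Legal assistant: 132.1 × $90 = $11,889.00
Subtotal: $85,764.00 + $48,022.50 + $11,506.00 + $4,970.00 + $11,889.00 = $162,151.50
Travel: 9.0 × $270 = $2,430.00
Total: $162,151.50 + $2,430.00 = $164,581.50

$164,581.50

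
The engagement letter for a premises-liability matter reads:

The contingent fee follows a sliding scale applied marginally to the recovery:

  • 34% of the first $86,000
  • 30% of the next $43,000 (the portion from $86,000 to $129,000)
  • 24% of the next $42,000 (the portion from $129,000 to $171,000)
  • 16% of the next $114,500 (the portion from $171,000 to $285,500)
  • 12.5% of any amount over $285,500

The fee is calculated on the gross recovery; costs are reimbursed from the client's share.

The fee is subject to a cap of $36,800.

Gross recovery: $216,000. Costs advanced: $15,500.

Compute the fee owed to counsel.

$36,800.00

Fee base is the gross recovery, $216,000; costs are reimbursed separately.
First $86,000 at 34% = $29,240.00
Next $43,000 at 30% = $12,900.00
Next $42,000 at 24% = $10,080.00
Remaining $45,000 at 16% = $7,200.00
Fee: $29,240.00 + $12,900.00 + $10,080.00 + $7,200.00 = $59,420.00
$59,420.00 exceeds the $36,800 cap, so the fee is capped at $36,800.00.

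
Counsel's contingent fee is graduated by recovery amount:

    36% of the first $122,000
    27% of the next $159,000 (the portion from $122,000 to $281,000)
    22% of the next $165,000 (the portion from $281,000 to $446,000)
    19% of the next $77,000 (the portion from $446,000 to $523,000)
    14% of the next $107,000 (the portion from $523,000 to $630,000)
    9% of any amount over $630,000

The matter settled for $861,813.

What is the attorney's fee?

First $122,000 at 36% = $43,920.00
Next $159,000 at 27% = $42,930.00
Next $165,000 at 22% = $36,300.00
Next $77,000 at 19% = $14,630.00
Next $107,000 at 14% = $14,980.00
Remaining $231,813 at 9% = $20,863.17
Fee: $43,920.00 + $42,930.00 + $36,300.00 + $14,630.00 + $14,980.00 + $20,863.17 = $173,623.17

$173,623.17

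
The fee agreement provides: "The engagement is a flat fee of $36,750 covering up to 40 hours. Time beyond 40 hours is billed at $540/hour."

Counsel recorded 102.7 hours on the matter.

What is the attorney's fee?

Flat fee: $36,750.00
Excess hours: 102.7 − 40 = 62.7
Overrun: 62.7 × $540 = $33,858.00
Total: $36,750.00 + $33,858.00 = $70,608.00

$70,608.00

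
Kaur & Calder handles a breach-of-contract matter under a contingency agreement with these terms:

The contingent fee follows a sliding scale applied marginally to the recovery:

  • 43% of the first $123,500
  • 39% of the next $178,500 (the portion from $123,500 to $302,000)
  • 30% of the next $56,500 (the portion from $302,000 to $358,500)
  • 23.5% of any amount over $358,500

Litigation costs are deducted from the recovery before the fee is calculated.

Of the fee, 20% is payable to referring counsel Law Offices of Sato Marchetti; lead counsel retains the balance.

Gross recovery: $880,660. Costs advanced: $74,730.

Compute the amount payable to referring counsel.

Fee base (net of costs): $880,660 − $74,730 = $805,930
First $123,500 at 43% = $53,105.00
Next $178,500 at 39% = $69,615.00
Next $56,500 at 30% = $16,950.00
Remaining $447,430 at 23.5% = $105,146.05
Fee: $53,105.00 + $69,615.00 + $16,950.00 + $105,146.05 = $244,816.05
Referral share: 20% of $244,816.05 = $48,963.21; lead counsel retains $244,816.05 − $48,963.21 = $195,852.84.

$48,963.21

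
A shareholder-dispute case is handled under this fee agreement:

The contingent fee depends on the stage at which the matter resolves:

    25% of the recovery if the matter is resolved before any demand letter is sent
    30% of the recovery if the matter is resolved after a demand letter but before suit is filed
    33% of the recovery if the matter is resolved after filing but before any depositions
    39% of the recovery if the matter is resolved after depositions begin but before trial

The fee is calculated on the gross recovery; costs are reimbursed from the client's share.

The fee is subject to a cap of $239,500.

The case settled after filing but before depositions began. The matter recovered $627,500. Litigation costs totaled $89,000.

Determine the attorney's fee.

Fee base is the gross recovery, $627,500; costs are reimbursed separately.
The matter settled after filing but before depositions began, so the 33% rate applies.
$627,500 × 33% = $207,075.00
$207,075.00 is under the $239,500 cap.

$207,075.00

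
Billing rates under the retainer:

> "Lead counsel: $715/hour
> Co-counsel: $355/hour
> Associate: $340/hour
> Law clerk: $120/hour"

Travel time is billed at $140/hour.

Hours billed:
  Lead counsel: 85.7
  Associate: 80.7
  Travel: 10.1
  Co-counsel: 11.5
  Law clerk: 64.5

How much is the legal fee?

Lead counsel: 85.7 × $715 = $61,275.50
Co-counsel: 11.5 × $355 = $4,082.50
Associate: 80.7 × $340 = $27,438.00
Law clerk: 64.5 × $120 = $7,740.00
Subtotal: $61,275.50 + $4,082.50 + $27,438.00 + $7,740.00 = $100,536.00
Travel: 10.1 × $140 = $1,414.00
Total: $100,536.00 + $1,414.00 = $101,950.00

$101,950.00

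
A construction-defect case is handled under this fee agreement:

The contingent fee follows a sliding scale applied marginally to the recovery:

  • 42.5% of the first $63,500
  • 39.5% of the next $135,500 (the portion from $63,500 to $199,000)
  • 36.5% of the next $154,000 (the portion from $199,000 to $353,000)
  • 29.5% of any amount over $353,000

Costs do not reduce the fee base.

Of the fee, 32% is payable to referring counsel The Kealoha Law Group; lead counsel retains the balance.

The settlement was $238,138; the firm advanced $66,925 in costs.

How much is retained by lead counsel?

$64,460.85

Fee base is the gross recovery, $238,138; costs are reimbursed separately.
First $63,500 at 42.5% = $26,987.50
Next $135,500 at 39.5% = $53,522.50
Remaining $39,138 at 36.5% = $14,285.37
Fee: $26,987.50 + $53,522.50 + $14,285.37 = $94,795.37
Referral share: 32% of $94,795.37 = $30,334.52; lead counsel retains $94,795.37 − $30,334.52 = $64,460.85.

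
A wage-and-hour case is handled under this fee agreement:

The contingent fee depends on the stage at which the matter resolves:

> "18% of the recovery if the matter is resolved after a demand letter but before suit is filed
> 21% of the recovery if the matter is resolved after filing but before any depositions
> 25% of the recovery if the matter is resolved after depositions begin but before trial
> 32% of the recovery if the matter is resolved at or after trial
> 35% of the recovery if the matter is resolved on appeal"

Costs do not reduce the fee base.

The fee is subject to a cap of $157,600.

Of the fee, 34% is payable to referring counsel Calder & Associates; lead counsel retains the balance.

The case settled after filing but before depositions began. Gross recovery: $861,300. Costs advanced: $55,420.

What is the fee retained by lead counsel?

$104,016.00

Fee base is the gross recovery, $861,300; costs are reimbursed separately.
The matter settled after filing but before depositions began, so the 21% rate applies.
$861,300 × 21% = $180,873.00
$180,873.00 exceeds the $157,600 cap, so the fee is capped at $157,600.00.
Referral share: 34% of $157,600.00 = $53,584.00; lead counsel retains $157,600.00 − $53,584.00 = $104,016.00.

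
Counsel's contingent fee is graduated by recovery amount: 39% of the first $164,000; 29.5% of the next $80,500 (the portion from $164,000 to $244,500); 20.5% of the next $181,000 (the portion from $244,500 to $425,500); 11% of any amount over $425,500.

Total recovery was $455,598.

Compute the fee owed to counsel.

First $164,000 at 39% = $63,960.00
Next $80,500 at 29.5% = $23,747.50
Next $181,000 at 20.5% = $37,105.00
Remaining $30,098 at 11% = $3,310.78
Fee: $63,960.00 + $23,747.50 + $37,105.00 + $3,310.78 = $128,123.28

$128,123.28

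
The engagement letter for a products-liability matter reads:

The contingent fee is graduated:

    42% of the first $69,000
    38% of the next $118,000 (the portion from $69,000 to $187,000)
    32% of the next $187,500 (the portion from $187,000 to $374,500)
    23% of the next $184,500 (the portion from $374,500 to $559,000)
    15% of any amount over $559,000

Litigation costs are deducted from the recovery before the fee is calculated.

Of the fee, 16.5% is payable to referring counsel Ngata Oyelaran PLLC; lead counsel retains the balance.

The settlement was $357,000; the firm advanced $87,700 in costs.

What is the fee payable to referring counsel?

Fee base (net of costs): $357,000 − $87,700 = $269,300
First $69,000 at 42% = $28,980.00
Next $118,000 at 38% = $44,840.00
Remaining $82,300 at 32% = $26,336.00
Fee: $28,980.00 + $44,840.00 + $26,336.00 = $100,156.00
Referral share: 16.5% of $100,156.00 = $16,525.74; lead counsel retains $100,156.00 − $16,525.74 = $83,630.26.

$16,525.74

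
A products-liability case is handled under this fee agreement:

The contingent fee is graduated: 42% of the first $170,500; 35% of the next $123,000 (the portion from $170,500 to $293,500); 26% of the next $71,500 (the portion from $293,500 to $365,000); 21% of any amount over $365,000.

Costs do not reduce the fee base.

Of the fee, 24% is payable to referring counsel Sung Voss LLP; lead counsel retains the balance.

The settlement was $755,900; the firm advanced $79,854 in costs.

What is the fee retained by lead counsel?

$163,657.64

Fee base is the gross recovery, $755,900; costs are reimbursed separately.
First $170,500 at 42% = $71,610.00
Next $123,000 at 35% = $43,050.00
Next $71,500 at 26% = $18,590.00
Remaining $390,900 at 21% = $82,089.00
Fee: $71,610.00 + $43,050.00 + $18,590.00 + $82,089.00 = $215,339.00
Referral share: 24% of $215,339.00 = $51,681.36; lead counsel retains $215,339.00 − $51,681.36 = $163,657.64.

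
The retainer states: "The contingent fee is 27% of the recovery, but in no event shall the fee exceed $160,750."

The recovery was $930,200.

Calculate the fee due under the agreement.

27% of $930,200 = $251,154.00
That exceeds the $160,750 cap, so the fee is capped at $160,750.

$160,750.00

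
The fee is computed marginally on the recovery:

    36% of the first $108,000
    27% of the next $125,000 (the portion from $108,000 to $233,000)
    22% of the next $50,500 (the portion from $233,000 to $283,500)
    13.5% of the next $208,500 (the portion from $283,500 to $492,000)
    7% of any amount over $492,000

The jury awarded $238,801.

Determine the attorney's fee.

First $108,000 at 36% = $38,880.00
Next $125,000 at 27% = $33,750.00
Remaining $5,801 at 22% = $1,276.22
Fee: $38,880.00 + $33,750.00 + $1,276.22 = $73,906.22

$73,906.22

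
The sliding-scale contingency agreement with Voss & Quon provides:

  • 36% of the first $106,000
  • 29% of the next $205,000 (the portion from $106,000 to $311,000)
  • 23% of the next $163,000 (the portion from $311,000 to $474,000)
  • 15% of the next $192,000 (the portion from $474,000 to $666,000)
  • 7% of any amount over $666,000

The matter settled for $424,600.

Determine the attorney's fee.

First $106,000 at 36% = $38,160.00
Next $205,000 at 29% = $59,450.00
Remaining $113,600 at 23% = $26,128.00
Fee: $38,160.00 + $59,450.00 + $26,128.00 = $123,738.00

$123,738.00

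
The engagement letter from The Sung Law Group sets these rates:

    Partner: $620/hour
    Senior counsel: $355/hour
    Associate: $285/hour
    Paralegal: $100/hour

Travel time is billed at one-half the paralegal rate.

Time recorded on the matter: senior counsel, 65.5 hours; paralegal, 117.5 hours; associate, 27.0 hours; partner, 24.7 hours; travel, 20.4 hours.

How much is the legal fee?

$59,031.50

Partner: 24.7 × $620 = $15,314.00
Senior counsel: 65.5 × $355 = $23,252.50
Associate: 27.0 × $285 = $7,695.00
Paralegal: 117.5 × $100 = $11,750.00
Subtotal: $15,314.00 + $23,252.50 + $7,695.00 + $11,750.00 = $58,011.50
Travel: 20.4 × ($100 ÷ 2) = 20.4 × $50.00 = $1,020.00
Total: $58,011.50 + $1,020.00 = $59,031.50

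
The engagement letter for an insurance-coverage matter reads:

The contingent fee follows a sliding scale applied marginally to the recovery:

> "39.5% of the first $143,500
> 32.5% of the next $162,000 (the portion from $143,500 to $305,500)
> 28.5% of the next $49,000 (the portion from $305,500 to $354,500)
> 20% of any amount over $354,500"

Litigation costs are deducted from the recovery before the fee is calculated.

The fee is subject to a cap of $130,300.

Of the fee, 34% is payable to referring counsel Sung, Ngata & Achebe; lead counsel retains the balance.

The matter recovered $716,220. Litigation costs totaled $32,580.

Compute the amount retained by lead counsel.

Fee base (net of costs): $716,220 − $32,580 = $683,640
First $143,500 at 39.5% = $56,682.50
Next $162,000 at 32.5% = $52,650.00
Next $49,000 at 28.5% = $13,965.00
Remaining $329,140 at 20% = $65,828.00
Fee: $56,682.50 + $52,650.00 + $13,965.00 + $65,828.00 = $189,125.50
$189,125.50 exceeds the $130,300 cap, so the fee is capped at $130,300.00.
Referral share: 34% of $130,300.00 = $44,302.00; lead counsel retains $130,300.00 − $44,302.00 = $85,998.00.

$85,998.00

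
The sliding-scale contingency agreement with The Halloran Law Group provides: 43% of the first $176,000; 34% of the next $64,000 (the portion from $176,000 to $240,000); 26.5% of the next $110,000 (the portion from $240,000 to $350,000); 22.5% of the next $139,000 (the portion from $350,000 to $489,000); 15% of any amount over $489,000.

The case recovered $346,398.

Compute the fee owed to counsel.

$125,635.47

First $176,000 at 43% = $75,680.00
Next $64,000 at 34% = $21,760.00
Remaining $106,398 at 26.5% = $28,195.47
Fee: $75,680.00 + $21,760.00 + $28,195.47 = $125,635.47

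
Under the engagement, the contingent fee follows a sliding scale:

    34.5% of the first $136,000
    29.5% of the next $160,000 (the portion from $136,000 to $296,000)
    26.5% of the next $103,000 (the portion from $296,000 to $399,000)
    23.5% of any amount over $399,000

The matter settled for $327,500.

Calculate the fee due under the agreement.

$102,467.50

First $136,000 at 34.5% = $46,920.00
Next $160,000 at 29.5% = $47,200.00
Remaining $31,500 at 26.5% = $8,347.50
Fee: $46,920.00 + $47,200.00 + $8,347.50 = $102,467.50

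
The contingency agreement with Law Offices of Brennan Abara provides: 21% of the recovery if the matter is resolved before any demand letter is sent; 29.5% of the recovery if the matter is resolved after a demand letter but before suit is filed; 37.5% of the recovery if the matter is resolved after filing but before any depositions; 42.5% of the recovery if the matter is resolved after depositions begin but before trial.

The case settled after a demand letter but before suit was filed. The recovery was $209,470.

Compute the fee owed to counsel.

$61,793.65

The matter settled after a demand letter but before suit was filed, so the 29.5% rate applies.
$209,470 × 29.5% = $61,793.65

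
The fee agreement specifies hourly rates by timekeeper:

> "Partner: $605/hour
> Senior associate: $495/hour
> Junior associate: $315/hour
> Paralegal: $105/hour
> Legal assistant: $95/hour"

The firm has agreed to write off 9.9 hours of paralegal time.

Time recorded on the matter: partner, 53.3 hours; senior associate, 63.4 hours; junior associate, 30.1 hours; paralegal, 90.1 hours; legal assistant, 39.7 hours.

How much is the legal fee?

$85,303.50

Partner: 53.3 × $605 = $32,246.50
Senior associate: 63.4 × $495 = $31,383.00
Junior associate: 30.1 × $315 = $9,481.50
Paralegal: 90.1 × $105 = $9,460.50
Legal assistant: 39.7 × $95 = $3,771.50
Subtotal: $86,343.00
Write-off: 9.9 × $105 = $1,039.50
Total: $86,343.00 − $1,039.50 = $85,303.50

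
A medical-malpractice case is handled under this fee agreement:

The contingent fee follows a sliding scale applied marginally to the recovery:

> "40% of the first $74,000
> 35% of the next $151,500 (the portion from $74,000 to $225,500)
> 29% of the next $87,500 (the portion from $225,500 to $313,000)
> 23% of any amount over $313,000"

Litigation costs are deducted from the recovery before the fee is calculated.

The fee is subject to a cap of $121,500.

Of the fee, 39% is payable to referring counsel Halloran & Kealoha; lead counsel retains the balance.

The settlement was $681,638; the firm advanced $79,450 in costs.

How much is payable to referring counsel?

Fee base (net of costs): $681,638 − $79,450 = $602,188
First $74,000 at 40% = $29,600.00
Next $151,500 at 35% = $53,025.00
Next $87,500 at 29% = $25,375.00
Remaining $289,188 at 23% = $66,513.24
Fee: $29,600.00 + $53,025.00 + $25,375.00 + $66,513.24 = $174,513.24
$174,513.24 exceeds the $121,500 cap, so the fee is capped at $121,500.00.
Referral share: 39% of $121,500.00 = $47,385.00; lead counsel retains $121,500.00 − $47,385.00 = $74,115.00.

$47,385.00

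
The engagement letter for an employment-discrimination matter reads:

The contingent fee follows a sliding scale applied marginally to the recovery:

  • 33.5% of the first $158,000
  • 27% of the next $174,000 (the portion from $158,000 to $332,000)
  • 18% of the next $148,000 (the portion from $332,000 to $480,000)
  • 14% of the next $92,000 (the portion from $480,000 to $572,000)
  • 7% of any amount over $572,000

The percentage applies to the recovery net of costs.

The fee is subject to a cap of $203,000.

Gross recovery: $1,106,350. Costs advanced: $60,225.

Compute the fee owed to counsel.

Fee base (net of costs): $1,106,350 − $60,225 = $1,046,125
First $158,000 at 33.5% = $52,930.00
Next $174,000 at 27% = $46,980.00
Next $148,000 at 18% = $26,640.00
Next $92,000 at 14% = $12,880.00
Remaining $474,125 at 7% = $33,188.75
Fee: $52,930.00 + $46,980.00 + $26,640.00 + $12,880.00 + $33,188.75 = $172,618.75
$172,618.75 is under the $203,000 cap.

$172,618.75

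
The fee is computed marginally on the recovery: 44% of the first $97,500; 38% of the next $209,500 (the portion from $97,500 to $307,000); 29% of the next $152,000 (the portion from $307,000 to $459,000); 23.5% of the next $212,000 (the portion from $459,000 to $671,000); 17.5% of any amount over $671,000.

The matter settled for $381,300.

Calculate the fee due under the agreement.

$144,057.00

First $97,500 at 44% = $42,900.00
Next $209,500 at 38% = $79,610.00
Remaining $74,300 at 29% = $21,547.00
Fee: $42,900.00 + $79,610.00 + $21,547.00 = $144,057.00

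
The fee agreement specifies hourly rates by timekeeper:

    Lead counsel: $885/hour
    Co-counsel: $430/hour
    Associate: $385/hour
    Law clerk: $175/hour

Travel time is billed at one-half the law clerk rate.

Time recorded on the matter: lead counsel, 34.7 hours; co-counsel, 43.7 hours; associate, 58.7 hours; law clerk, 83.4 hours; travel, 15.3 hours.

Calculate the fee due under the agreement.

Lead counsel: 34.7 × $885 = $30,709.50
Co-counsel: 43.7 × $430 = $18,791.00
Associate: 58.7 × $385 = $22,599.50
Law clerk: 83.4 × $175 = $14,595.00
Subtotal: $30,709.50 + $18,791.00 + $22,599.50 + $14,595.00 = $86,695.00
Travel: 15.3 × ($175 ÷ 2) = 15.3 × $87.50 = $1,338.75
Total: $86,695.00 + $1,338.75 = $88,033.75

$88,033.75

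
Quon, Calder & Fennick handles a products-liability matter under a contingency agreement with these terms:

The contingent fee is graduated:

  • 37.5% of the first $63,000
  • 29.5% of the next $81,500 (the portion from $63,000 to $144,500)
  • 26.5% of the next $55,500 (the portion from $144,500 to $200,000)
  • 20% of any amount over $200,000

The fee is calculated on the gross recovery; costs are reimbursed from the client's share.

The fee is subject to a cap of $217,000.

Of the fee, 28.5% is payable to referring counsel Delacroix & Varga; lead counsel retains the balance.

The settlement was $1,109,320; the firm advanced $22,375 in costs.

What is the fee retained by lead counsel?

Fee base is the gross recovery, $1,109,320; costs are reimbursed separately.
First $63,000 at 37.5% = $23,625.00
Next $81,500 at 29.5% = $24,042.50
Next $55,500 at 26.5% = $14,707.50
Remaining $909,320 at 20% = $181,864.00
Fee: $23,625.00 + $24,042.50 + $14,707.50 + $181,864.00 = $244,239.00
$244,239.00 exceeds the $217,000 cap, so the fee is capped at $217,000.00.
Referral share: 28.5% of $217,000.00 = $61,845.00; lead counsel retains $217,000.00 − $61,845.00 = $155,155.00.

$155,155.00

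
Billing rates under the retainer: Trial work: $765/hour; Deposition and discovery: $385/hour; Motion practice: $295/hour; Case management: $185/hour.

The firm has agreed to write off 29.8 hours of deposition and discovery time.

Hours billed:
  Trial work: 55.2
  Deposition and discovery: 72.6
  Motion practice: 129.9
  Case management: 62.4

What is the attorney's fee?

$108,570.50

Trial work: 55.2 × $765 = $42,228.00
Deposition and discovery: 72.6 × $385 = $27,951.00
Motion practice: 129.9 × $295 = $38,320.50
Case management: 62.4 × $185 = $11,544.00
Subtotal: $120,043.50
Write-off: 29.8 × $385 = $11,473.00
Total: $120,043.50 − $11,473.00 = $108,570.50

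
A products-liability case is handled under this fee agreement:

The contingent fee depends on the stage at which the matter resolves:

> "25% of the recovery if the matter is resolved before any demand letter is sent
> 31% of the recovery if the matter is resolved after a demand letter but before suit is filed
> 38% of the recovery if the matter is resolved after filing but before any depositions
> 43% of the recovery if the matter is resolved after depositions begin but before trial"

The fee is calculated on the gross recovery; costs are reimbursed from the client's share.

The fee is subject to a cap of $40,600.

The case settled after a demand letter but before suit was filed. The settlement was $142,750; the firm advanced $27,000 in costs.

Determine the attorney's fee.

$40,600.00

Fee base is the gross recovery, $142,750; costs are reimbursed separately.
The matter settled after a demand letter but before suit was filed, so the 31% rate applies.
$142,750 × 31% = $44,252.50
$44,252.50 exceeds the $40,600 cap, so the fee is capped at $40,600.00.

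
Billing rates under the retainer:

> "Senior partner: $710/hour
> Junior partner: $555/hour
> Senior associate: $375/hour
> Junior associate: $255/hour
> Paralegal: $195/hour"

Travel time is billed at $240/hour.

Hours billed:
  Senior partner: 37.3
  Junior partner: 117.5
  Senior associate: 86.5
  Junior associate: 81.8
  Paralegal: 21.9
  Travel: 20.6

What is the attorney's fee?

$154,206.50

Senior partner: 37.3 × $710 = $26,483.00
Junior partner: 117.5 × $555 = $65,212.50
Senior associate: 86.5 × $375 = $32,437.50
Junior associate: 81.8 × $255 = $20,859.00
Paralegal: 21.9 × $195 = $4,270.50
Subtotal: $26,483.00 + $65,212.50 + $32,437.50 + $20,859.00 + $4,270.50 = $149,262.50
Travel: 20.6 × $240 = $4,944.00
Total: $149,262.50 + $4,944.00 = $154,206.50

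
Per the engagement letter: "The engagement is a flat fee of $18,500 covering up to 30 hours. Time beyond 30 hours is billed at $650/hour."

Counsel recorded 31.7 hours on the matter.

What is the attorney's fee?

$19,605.00

Flat fee: $18,500.00
Excess hours: 31.7 − 30 = 1.7
Overrun: 1.7 × $650 = $1,105.00
Total: $18,500.00 + $1,105.00 = $19,605.00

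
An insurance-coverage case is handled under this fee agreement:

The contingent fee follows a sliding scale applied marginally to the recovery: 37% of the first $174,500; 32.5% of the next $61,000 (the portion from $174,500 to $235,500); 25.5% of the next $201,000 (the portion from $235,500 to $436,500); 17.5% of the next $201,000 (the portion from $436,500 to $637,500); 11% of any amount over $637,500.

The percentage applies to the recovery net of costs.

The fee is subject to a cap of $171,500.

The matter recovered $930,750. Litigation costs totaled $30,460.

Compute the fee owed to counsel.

Fee base (net of costs): $930,750 − $30,460 = $900,290
First $174,500 at 37% = $64,565.00
Next $61,000 at 32.5% = $19,825.00
Next $201,000 at 25.5% = $51,255.00
Next $201,000 at 17.5% = $35,175.00
Remaining $262,790 at 11% = $28,906.90
Fee: $64,565.00 + $19,825.00 + $51,255.00 + $35,175.00 + $28,906.90 = $199,726.90
$199,726.90 exceeds the $171,500 cap, so the fee is capped at $171,500.00.

$171,500.00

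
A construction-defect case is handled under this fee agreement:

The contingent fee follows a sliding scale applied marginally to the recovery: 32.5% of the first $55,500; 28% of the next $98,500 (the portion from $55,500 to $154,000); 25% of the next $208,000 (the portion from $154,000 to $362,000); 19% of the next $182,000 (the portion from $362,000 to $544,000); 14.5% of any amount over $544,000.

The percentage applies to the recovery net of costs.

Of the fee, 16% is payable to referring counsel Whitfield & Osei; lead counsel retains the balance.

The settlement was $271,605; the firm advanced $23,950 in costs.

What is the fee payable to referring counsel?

Fee base (net of costs): $271,605 − $23,950 = $247,655
First $55,500 at 32.5% = $18,037.50
Next $98,500 at 28% = $27,580.00
Remaining $93,655 at 25% = $23,413.75
Fee: $18,037.50 + $27,580.00 + $23,413.75 = $69,031.25
Referral share: 16% of $69,031.25 = $11,045.00; lead counsel retains $69,031.25 − $11,045.00 = $57,986.25.

$11,045.00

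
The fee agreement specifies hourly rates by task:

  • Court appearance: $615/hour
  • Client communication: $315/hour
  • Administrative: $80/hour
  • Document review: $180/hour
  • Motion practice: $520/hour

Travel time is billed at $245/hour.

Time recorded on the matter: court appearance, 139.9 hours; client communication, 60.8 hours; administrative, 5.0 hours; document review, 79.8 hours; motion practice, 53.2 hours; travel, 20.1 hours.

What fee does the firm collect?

$152,543.00

Court appearance: 139.9 × $615 = $86,038.50
Client communication: 60.8 × $315 = $19,152.00
Administrative: 5.0 × $80 = $400.00
Document review: 79.8 × $180 = $14,364.00
Motion practice: 53.2 × $520 = $27,664.00
Subtotal: $86,038.50 + $19,152.00 + $400.00 + $14,364.00 + $27,664.00 = $147,618.50
Travel: 20.1 × $245 = $4,924.50
Total: $147,618.50 + $4,924.50 = $152,543.00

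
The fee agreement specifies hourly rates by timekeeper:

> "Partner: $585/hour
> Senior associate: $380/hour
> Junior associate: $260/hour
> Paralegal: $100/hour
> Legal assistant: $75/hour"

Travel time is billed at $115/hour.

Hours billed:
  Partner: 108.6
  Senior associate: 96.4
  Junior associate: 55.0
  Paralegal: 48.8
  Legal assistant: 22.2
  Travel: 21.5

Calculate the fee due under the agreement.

Partner: 108.6 × $585 = $63,531.00
Senior associate: 96.4 × $380 = $36,632.00
Junior associate: 55.0 × $260 = $14,300.00
Paralegal: 48.8 × $100 = $4,880.00
Legal assistant: 22.2 × $75 = $1,665.00
Subtotal: $63,531.00 + $36,632.00 + $14,300.00 + $4,880.00 + $1,665.00 = $121,008.00
Travel: 21.5 × $115 = $2,472.50
Total: $121,008.00 + $2,472.50 = $123,480.50

$123,480.50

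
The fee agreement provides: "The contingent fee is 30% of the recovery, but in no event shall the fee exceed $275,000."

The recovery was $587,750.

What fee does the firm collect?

30% of $587,750 = $176,325.00
That is under the $275,000 cap.

$176,325.00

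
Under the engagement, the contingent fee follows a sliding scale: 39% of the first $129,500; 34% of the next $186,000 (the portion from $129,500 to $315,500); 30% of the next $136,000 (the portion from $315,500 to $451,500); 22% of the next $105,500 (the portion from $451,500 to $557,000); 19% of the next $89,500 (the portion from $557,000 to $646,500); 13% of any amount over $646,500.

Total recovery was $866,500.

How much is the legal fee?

First $129,500 at 39% = $50,505.00
Next $186,000 at 34% = $63,240.00
Next $136,000 at 30% = $40,800.00
Next $105,500 at 22% = $23,210.00
Next $89,500 at 19% = $17,005.00
Remaining $220,000 at 13% = $28,600.00
Fee: $50,505.00 + $63,240.00 + $40,800.00 + $23,210.00 + $17,005.00 + $28,600.00 = $223,360.00

$223,360.00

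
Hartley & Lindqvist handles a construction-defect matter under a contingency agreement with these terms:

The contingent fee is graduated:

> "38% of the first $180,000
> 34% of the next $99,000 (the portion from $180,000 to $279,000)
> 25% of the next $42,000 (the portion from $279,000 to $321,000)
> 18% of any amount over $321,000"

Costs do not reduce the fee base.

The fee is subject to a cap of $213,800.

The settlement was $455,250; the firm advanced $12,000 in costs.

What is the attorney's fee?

$136,725.00

Fee base is the gross recovery, $455,250; costs are reimbursed separately.
First $180,000 at 38% = $68,400.00
Next $99,000 at 34% = $33,660.00
Next $42,000 at 25% = $10,500.00
Remaining $134,250 at 18% = $24,165.00
Fee: $68,400.00 + $33,660.00 + $10,500.00 + $24,165.00 = $136,725.00
$136,725.00 is under the $213,800 cap.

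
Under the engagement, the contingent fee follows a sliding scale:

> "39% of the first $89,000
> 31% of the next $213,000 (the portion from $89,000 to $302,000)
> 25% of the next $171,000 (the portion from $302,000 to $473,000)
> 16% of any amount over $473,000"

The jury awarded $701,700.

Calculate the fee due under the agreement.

$180,082.00

First $89,000 at 39% = $34,710.00
Next $213,000 at 31% = $66,030.00
Next $171,000 at 25% = $42,750.00
Remaining $228,700 at 16% = $36,592.00
Fee: $34,710.00 + $66,030.00 + $42,750.00 + $36,592.00 = $180,082.00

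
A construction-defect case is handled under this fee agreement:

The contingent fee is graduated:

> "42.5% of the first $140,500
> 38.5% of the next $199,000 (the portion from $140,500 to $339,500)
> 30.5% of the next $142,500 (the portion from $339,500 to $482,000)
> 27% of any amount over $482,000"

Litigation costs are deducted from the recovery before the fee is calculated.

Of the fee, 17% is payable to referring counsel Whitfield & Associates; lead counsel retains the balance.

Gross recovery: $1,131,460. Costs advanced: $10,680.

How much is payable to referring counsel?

Fee base (net of costs): $1,131,460 − $10,680 = $1,120,780
First $140,500 at 42.5% = $59,712.50
Next $199,000 at 38.5% = $76,615.00
Next $142,500 at 30.5% = $43,462.50
Remaining $638,780 at 27% = $172,470.60
Fee: $59,712.50 + $76,615.00 + $43,462.50 + $172,470.60 = $352,260.60
Referral share: 17% of $352,260.60 = $59,884.30; lead counsel retains $352,260.60 − $59,884.30 = $292,376.30.

$59,884.30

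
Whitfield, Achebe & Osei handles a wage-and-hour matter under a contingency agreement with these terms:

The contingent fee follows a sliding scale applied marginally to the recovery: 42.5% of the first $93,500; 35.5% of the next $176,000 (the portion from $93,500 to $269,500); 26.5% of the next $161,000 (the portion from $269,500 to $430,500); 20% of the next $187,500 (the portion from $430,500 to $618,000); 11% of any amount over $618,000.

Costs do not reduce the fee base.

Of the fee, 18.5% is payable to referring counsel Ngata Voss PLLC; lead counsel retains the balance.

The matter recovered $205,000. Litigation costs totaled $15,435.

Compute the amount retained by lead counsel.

Fee base is the gross recovery, $205,000; costs are reimbursed separately.
First $93,500 at 42.5% = $39,737.50
Remaining $111,500 at 35.5% = $39,582.50
Fee: $39,737.50 + $39,582.50 = $79,320.00
Referral share: 18.5% of $79,320.00 = $14,674.20; lead counsel retains $79,320.00 − $14,674.20 = $64,645.80.

$64,645.80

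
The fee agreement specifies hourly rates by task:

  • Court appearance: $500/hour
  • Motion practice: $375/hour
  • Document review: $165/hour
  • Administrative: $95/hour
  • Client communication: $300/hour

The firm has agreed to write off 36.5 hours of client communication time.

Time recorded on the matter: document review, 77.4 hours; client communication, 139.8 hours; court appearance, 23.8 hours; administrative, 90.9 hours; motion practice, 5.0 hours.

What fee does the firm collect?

Court appearance: 23.8 × $500 = $11,900.00
Motion practice: 5.0 × $375 = $1,875.00
Document review: 77.4 × $165 = $12,771.00
Administrative: 90.9 × $95 = $8,635.50
Client communication: 139.8 × $300 = $41,940.00
Subtotal: $77,121.50
Write-off: 36.5 × $300 = $10,950.00
Total: $77,121.50 − $10,950.00 = $66,171.50

$66,171.50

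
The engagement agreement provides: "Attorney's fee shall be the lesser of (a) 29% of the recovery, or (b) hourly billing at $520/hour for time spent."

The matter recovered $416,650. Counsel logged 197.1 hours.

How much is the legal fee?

(a) 29% of $416,650 = $120,828.50
(b) 197.1 × $520 = $102,492.00
The lesser is (b): $102,492.00.

$102,492.00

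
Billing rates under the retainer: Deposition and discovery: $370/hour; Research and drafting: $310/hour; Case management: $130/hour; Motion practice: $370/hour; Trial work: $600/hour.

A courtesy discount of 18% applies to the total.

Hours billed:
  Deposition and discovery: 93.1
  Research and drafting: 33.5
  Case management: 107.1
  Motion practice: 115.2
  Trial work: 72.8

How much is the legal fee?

$118,948.38

Deposition and discovery: 93.1 × $370 = $34,447.00
Research and drafting: 33.5 × $310 = $10,385.00
Case management: 107.1 × $130 = $13,923.00
Motion practice: 115.2 × $370 = $42,624.00
Trial work: 72.8 × $600 = $43,680.00
Subtotal: $145,059.00
Less 18% discount: −$26,110.62
Total: $145,059.00 − $26,110.62 = $118,948.38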